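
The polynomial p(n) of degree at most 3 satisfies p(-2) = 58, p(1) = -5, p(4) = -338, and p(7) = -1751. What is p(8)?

Forward differences of the values at n = -2, 1, 4, 7:
  p  : 58  -5  -338  -1751
  Δ  : -63  -333  -1413
  Δ^2: -270  -1080
  Δ^3: -810
The third differences are constant, confirming degree 3.
Interpolating (Newton forward form) and evaluating at n = 8 gives p(8) = -2602.

-2602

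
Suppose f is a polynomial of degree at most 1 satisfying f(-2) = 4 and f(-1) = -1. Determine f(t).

f(t) = -5t - 6

Write f(t) = at + b. Substituting each data point gives a linear system:
  -2a + b = 4
  -a + b = -1
Solving the system yields a = -5, b = -6.
So f(t) = -5t - 6.
Check: f(-1) = -1. ✓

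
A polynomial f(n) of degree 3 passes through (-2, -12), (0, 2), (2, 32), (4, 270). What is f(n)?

f(n) = 4n^3 + 2n^2 - 5n + 2

Write f(n) = an^3 + bn^2 + cn + d. Substituting each data point gives a linear system:
  -8a + 4b - 2c + d = -12
  d = 2
  8a + 4b + 2c + d = 32
  64a + 16b + 4c + d = 270
Solving the system yields a = 4, b = 2, c = -5, d = 2.
So f(n) = 4n^3 + 2n^2 - 5n + 2.
Check: f(2) = 32. ✓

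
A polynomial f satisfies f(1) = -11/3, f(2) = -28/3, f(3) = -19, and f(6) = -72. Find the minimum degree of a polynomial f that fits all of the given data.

Divided differences on the nodes 1, 2, 3, 6:
  order 0: -11/3  -28/3  -19  -72
  order 1: -17/3  -29/3  -53/3
  order 2: -2  -2
  order 3: 0
The order-2 divided differences are all -2 (nonzero) and every higher order vanishes, so the data lies on a polynomial of degree exactly 2.

2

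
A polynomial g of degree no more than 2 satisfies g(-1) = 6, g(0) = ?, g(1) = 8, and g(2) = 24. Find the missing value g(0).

2

On equispaced nodes a degree-2 polynomial has vanishing third forward difference, so
  - g(-1) + 3·g(0) - 3·g(1) + g(2) = 0.
Substituting the known values and solving for g(0):
  3·g(0) = 6
  g(0) = 2.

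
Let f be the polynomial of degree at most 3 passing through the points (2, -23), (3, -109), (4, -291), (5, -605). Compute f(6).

-1087

Write f(s) = as^3 + bs^2 + cs + d. Substituting each data point gives a linear system:
  8a + 4b + 2c + d = -23
  27a + 9b + 3c + d = -109
  64a + 16b + 4c + d = -291
  125a + 25b + 5c + d = -605
Solving the system yields a = -6, b = 6, c = -2, d = 5.
So f(s) = -6s^3 + 6s^2 - 2s + 5.
Then f(6) = -1087.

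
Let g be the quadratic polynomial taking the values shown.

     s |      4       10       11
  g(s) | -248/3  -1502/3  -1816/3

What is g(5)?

-382/3

Using the Lagrange interpolation formula with nodes 4, 10, 11:
  L_0(s) = (s - 10)(s - 11) / 42
  L_1(s) = (s - 4)(s - 11) / -6
  L_2(s) = (s - 4)(s - 10) / 7
Then g(s) = -248/3·L_0(s) - 1502/3·L_1(s) - 1816/3·L_2(s).
Expanding and collecting terms gives g(s) = -5s² + (1/3)s - 4.
Evaluating at s = 5: g(5) = -382/3.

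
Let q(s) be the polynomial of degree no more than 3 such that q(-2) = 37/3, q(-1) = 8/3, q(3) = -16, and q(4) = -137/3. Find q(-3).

36

Write q(s) = as^3 + bs^2 + cs + d. Substituting each data point gives a linear system:
  -8a + 4b - 2c + d = 37/3
  -a + b - c + d = 8/3
  27a + 9b + 3c + d = -16
  64a + 16b + 4c + d = -137/3
Solving the system yields a = -1, b = 1, c = 1/3, d = 1.
So q(s) = -s³ + s² + (1/3)s + 1.
Then q(-3) = 36.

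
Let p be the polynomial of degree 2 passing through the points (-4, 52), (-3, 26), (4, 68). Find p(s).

Write p(s) = as^2 + bs + c. Substituting each data point gives a linear system:
  16a - 4b + c = 52
  9a - 3b + c = 26
  16a + 4b + c = 68
Solving the system yields a = 4, b = 2, c = -4.
So p(s) = 4s^2 + 2s - 4.
Check: p(4) = 68. ✓

p(s) = 4s^2 + 2s - 4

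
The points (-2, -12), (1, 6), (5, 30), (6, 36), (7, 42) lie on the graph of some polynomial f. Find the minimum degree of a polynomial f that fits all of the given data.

Divided differences on the nodes -2, 1, 5, 6, 7:
  order 0: -12  6  30  36  42
  order 1: 6  6  6  6
  order 2: 0  0  0
  order 3: 0  0
  order 4: 0
The order-1 divided differences are all 6 (nonzero) and every higher order vanishes, so the data lies on a polynomial of degree exactly 1.

1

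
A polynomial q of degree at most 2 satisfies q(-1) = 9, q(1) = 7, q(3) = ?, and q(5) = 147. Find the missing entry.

53

On equispaced nodes a degree-2 polynomial has vanishing third forward difference, so
  - q(-1) + 3·q(1) - 3·q(3) + q(5) = 0.
Substituting the known values and solving for q(3):
  -3·q(3) = -159
  q(3) = 53.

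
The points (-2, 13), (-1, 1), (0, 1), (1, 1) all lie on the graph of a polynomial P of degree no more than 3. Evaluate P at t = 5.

Forward differences of the values at t = -2, -1, 0, 1:
  P  : 13  1  1  1
  Δ  : -12  0  0
  Δ^2: 12  0
  Δ^3: -12
The third differences are constant, confirming degree 3.
Interpolating (Newton forward form) and evaluating at t = 5 gives P(5) = -239.

-239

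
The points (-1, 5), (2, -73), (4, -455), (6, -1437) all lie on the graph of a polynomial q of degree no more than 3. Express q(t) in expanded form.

q(t) = -6t^3 - 3t^2 - 5t - 3

Write q(t) = at^3 + bt^2 + ct + d. Substituting each data point gives a linear system:
  -a + b - c + d = 5
  8a + 4b + 2c + d = -73
  64a + 16b + 4c + d = -455
  216a + 36b + 6c + d = -1437
Solving the system yields a = -6, b = -3, c = -5, d = -3.
So q(t) = -6t^3 - 3t^2 - 5t - 3.
Check: q(6) = -1437. ✓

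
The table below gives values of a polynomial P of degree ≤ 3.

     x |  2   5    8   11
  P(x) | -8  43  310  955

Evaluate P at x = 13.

Using the Lagrange interpolation formula with nodes 2, 5, 8, 11:
  L_0(x) = (x - 5)(x - 8)(x - 11) / -162
  L_1(x) = (x - 2)(x - 8)(x - 11) / 54
  L_2(x) = (x - 2)(x - 5)(x - 11) / -54
  L_3(x) = (x - 2)(x - 5)(x - 8) / 162
Then P(x) = -8·L_0(x) + 43·L_1(x) + 310·L_2(x) + 955·L_3(x).
Expanding and collecting terms gives P(x) = x³ - 3x² - x - 2.
Evaluating at x = 13: P(13) = 1675.

1675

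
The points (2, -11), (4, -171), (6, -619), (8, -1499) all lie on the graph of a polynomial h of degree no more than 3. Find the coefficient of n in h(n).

Write h(n) = an^3 + bn^2 + cn + d. Substituting each data point gives a linear system:
  8a + 4b + 2c + d = -11
  64a + 16b + 4c + d = -171
  216a + 36b + 6c + d = -619
  512a + 64b + 8c + d = -1499
Solving the system yields a = -3, b = 0, c = 4, d = 5.
So h(n) = -3n³ + 4n + 5.
The coefficient of n is 4.

4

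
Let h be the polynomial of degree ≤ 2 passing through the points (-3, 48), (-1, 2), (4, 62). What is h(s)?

h(s) = 5s^2 - 3s - 6

Write h(s) = as^2 + bs + c. Substituting each data point gives a linear system:
  9a - 3b + c = 48
  a - b + c = 2
  16a + 4b + c = 62
Solving the system yields a = 5, b = -3, c = -6.
So h(s) = 5s² - 3s - 6.
Check: h(4) = 62. ✓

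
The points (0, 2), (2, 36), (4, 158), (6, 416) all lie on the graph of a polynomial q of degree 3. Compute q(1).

Write q(x) = ax^3 + bx^2 + cx + d. Substituting each data point gives a linear system:
  d = 2
  8a + 4b + 2c + d = 36
  64a + 16b + 4c + d = 158
  216a + 36b + 6c + d = 416
Solving the system yields a = 1, b = 5, c = 3, d = 2.
So q(x) = x^3 + 5x^2 + 3x + 2.
Then q(1) = 11.

11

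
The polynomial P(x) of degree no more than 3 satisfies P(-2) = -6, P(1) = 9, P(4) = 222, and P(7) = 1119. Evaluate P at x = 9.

2337

Forward differences of the values at x = -2, 1, 4, 7:
  P  : -6  9  222  1119
  Δ  : 15  213  897
  Δ^2: 198  684
  Δ^3: 486
The third differences are constant, confirming degree 3.
Interpolating (Newton forward form) and evaluating at x = 9 gives P(9) = 2337.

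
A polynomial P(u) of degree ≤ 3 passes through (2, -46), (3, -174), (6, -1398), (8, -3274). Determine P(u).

Write P(u) = au^3 + bu^2 + cu + d. Substituting each data point gives a linear system:
  8a + 4b + 2c + d = -46
  27a + 9b + 3c + d = -174
  216a + 36b + 6c + d = -1398
  512a + 64b + 8c + d = -3274
Solving the system yields a = -6, b = -4, c = 6, d = 6.
So P(u) = -6u^3 - 4u^2 + 6u + 6.
Check: P(6) = -1398. ✓

P(u) = -6u^3 - 4u^2 + 6u + 6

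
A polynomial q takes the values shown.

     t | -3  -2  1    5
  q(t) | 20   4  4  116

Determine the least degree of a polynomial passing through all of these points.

2

Divided differences on the nodes -3, -2, 1, 5:
  order 0: 20  4  4  116
  order 1: -16  0  28
  order 2: 4  4
  order 3: 0
The order-2 divided differences are all 4 (nonzero) and every higher order vanishes, so the data lies on a polynomial of degree exactly 2.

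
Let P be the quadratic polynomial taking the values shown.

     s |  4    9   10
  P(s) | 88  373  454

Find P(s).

P(s) = 4s^2 + 5s + 4

Write P(s) = as^2 + bs + c. Substituting each data point gives a linear system:
  16a + 4b + c = 88
  81a + 9b + c = 373
  100a + 10b + c = 454
Solving the system yields a = 4, b = 5, c = 4.
So P(s) = 4s^2 + 5s + 4.
Check: P(9) = 373. ✓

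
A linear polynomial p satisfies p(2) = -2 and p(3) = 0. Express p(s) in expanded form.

Write p(s) = as + b. Substituting each data point gives a linear system:
  2a + b = -2
  3a + b = 0
Solving the system yields a = 2, b = -6.
So p(s) = 2s - 6.
Check: p(3) = 0. ✓

p(s) = 2s - 6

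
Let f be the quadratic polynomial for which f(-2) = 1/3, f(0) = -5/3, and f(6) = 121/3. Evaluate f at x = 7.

Using the Lagrange interpolation formula with nodes -2, 0, 6:
  L_0(x) = x(x - 6) / 16
  L_1(x) = (x + 2)(x - 6) / -12
  L_2(x) = (x + 2)x / 48
Then f(x) = 1/3·L_0(x) - 5/3·L_1(x) + 121/3·L_2(x).
Expanding and collecting terms gives f(x) = x² + x - 5/3.
Evaluating at x = 7: f(7) = 163/3.

163/3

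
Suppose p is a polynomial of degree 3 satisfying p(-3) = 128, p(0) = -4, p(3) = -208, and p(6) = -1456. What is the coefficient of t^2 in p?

-4

Write p(t) = at^3 + bt^2 + ct + d. Substituting each data point gives a linear system:
  -27a + 9b - 3c + d = 128
  d = -4
  27a + 9b + 3c + d = -208
  216a + 36b + 6c + d = -1456
Solving the system yields a = -6, b = -4, c = -2, d = -4.
So p(t) = -6t^3 - 4t^2 - 2t - 4.
The coefficient of t^2 is -4.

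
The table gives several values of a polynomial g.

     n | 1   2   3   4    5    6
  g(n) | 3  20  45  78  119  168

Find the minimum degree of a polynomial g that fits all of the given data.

2

Forward differences of the values at n = 1, 2, 3, 4, 5, 6:
  g  : 3  20  45  78  119  168
  Δ  : 17  25  33  41  49
  Δ^2: 8  8  8  8
  Δ^3: 0  0  0
  Δ^4: 0  0
  Δ^5: 0
The second differences are constant (8) and nonzero, while all higher differences vanish, so the minimal degree is 2.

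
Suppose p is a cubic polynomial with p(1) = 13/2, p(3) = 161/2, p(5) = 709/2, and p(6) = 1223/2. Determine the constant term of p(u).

-1/2

Write p(u) = au^3 + bu^2 + cu + d. Substituting each data point gives a linear system:
  a + b + c + d = 13/2
  27a + 9b + 3c + d = 161/2
  125a + 25b + 5c + d = 709/2
  216a + 36b + 6c + d = 1223/2
Solving the system yields a = 3, b = -2, c = 6, d = -1/2.
So p(u) = 3u^3 - 2u^2 + 6u - 1/2.
The constant term is -1/2.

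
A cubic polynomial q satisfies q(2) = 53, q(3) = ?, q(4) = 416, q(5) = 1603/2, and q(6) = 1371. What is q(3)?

The 4 known points determine the degree-3 polynomial uniquely.
Write q(n) = an^3 + bn^2 + cn + d. Substituting each data point gives a linear system:
  8a + 4b + 2c + d = 53
  64a + 16b + 4c + d = 416
  125a + 25b + 5c + d = 1603/2
  216a + 36b + 6c + d = 1371
Solving the system yields a = 6, b = 2, c = 3/2, d = -6.
So q(n) = 6n^3 + 2n^2 + (3/2)n - 6.
Then q(3) = 357/2.

357/2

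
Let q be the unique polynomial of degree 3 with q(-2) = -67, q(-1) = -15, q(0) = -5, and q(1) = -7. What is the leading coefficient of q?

5

Write q(u) = au^3 + bu^2 + cu + d. Substituting each data point gives a linear system:
  -8a + 4b - 2c + d = -67
  -a + b - c + d = -15
  d = -5
  a + b + c + d = -7
Solving the system yields a = 5, b = -6, c = -1, d = -5.
So q(u) = 5u^3 - 6u^2 - u - 5.
The leading coefficient is 5.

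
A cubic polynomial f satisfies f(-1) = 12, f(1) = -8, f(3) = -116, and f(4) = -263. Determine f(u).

f(u) = -4u^3 + u^2 - 6u + 1

Write f(u) = au^3 + bu^2 + cu + d. Substituting each data point gives a linear system:
  -a + b - c + d = 12
  a + b + c + d = -8
  27a + 9b + 3c + d = -116
  64a + 16b + 4c + d = -263
Solving the system yields a = -4, b = 1, c = -6, d = 1.
So f(u) = -4u³ + u² - 6u + 1.
Check: f(1) = -8. ✓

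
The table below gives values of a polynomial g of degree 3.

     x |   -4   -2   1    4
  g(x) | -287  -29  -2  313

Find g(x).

Using the Lagrange interpolation formula with nodes -4, -2, 1, 4:
  L_0(x) = (x + 2)(x - 1)(x - 4) / -80
  L_1(x) = (x + 4)(x - 1)(x - 4) / 36
  L_2(x) = (x + 4)(x + 2)(x - 4) / -45
  L_3(x) = (x + 4)(x + 2)(x - 1) / 144
Then g(x) = -287·L_0(x) - 29·L_1(x) - 2·L_2(x) + 313·L_3(x).
Expanding and collecting terms gives g(x) = 5x^3 + x^2 - 5x - 3.
Check: g(1) = -2. ✓

g(x) = 5x^3 + x^2 - 5x - 3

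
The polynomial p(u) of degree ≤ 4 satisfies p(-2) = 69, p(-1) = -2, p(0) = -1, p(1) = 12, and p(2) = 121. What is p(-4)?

1387

Using the Lagrange interpolation formula with nodes -2, -1, 0, 1, 2:
  L_0(u) = (u + 1)u(u - 1)(u - 2) / 24
  L_1(u) = (u + 2)u(u - 1)(u - 2) / -6
  L_2(u) = (u + 2)(u + 1)(u - 1)(u - 2) / 4
  L_3(u) = (u + 2)(u + 1)u(u - 2) / -6
  L_4(u) = (u + 2)(u + 1)u(u - 1) / 24
Then p(u) = 69·L_0(u) - 2·L_1(u) - 1·L_2(u) + 12·L_3(u) + 121·L_4(u).
Expanding and collecting terms gives p(u) = 6u⁴ + 2u³ + 5u - 1.
Evaluating at u = -4: p(-4) = 1387.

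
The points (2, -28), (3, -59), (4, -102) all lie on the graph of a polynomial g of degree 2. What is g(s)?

Using the Lagrange interpolation formula with nodes 2, 3, 4:
  L_0(s) = (s - 3)(s - 4) / 2
  L_1(s) = (s - 2)(s - 4) / -1
  L_2(s) = (s - 2)(s - 3) / 2
Then g(s) = -28·L_0(s) - 59·L_1(s) - 102·L_2(s).
Expanding and collecting terms gives g(s) = -6s² - s - 2.
Check: g(4) = -102. ✓

g(s) = -6s^2 - s - 2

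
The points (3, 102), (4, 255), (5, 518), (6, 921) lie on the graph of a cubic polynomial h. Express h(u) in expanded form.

Write h(u) = au^3 + bu^2 + cu + d. Substituting each data point gives a linear system:
  27a + 9b + 3c + d = 102
  64a + 16b + 4c + d = 255
  125a + 25b + 5c + d = 518
  216a + 36b + 6c + d = 921
Solving the system yields a = 5, b = -5, c = 3, d = 3.
So h(u) = 5u³ - 5u² + 3u + 3.
Check: h(3) = 102. ✓

h(u) = 5u^3 - 5u^2 + 3u + 3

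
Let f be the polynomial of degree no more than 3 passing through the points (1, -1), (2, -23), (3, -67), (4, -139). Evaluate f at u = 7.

Forward differences of the values at u = 1, 2, 3, 4:
  f  : -1  -23  -67  -139
  Δ  : -22  -44  -72
  Δ^2: -22  -28
  Δ^3: -6
The third differences are constant, confirming degree 3.
Interpolating (Newton forward form) and evaluating at u = 7 gives f(7) = -583.

-583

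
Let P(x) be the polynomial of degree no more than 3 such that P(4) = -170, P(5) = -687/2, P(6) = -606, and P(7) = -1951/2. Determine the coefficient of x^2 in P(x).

Write P(x) = ax^3 + bx^2 + cx + d. Substituting each data point gives a linear system:
  64a + 16b + 4c + d = -170
  125a + 25b + 5c + d = -687/2
  216a + 36b + 6c + d = -606
  343a + 49b + 7c + d = -1951/2
Solving the system yields a = -3, b = 1/2, c = 5, d = -6.
So P(x) = -3x^3 + (1/2)x^2 + 5x - 6.
The coefficient of x^2 is 1/2.

1/2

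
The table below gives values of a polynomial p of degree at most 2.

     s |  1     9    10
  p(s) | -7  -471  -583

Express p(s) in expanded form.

p(s) = -6s^2 + 2s - 3

Write p(s) = as^2 + bs + c. Substituting each data point gives a linear system:
  a + b + c = -7
  81a + 9b + c = -471
  100a + 10b + c = -583
Solving the system yields a = -6, b = 2, c = -3.
So p(s) = -6s^2 + 2s - 3.
Check: p(10) = -583. ✓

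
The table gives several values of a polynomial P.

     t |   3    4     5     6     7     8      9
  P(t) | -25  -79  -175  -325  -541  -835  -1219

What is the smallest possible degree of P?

3

Forward differences of the values at t = 3, 4, 5, 6, 7, 8, 9:
  P  : -25  -79  -175  -325  -541  -835  -1219
  Δ  : -54  -96  -150  -216  -294  -384
  Δ^2: -42  -54  -66  -78  -90
  Δ^3: -12  -12  -12  -12
  Δ^4: 0  0  0
  Δ^5: 0  0
  Δ^6: 0
The third differences are constant (-12) and nonzero, while all higher differences vanish, so the minimal degree is 3.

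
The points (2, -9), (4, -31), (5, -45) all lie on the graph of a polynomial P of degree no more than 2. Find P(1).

-1

Write P(u) = au^2 + bu + c. Substituting each data point gives a linear system:
  4a + 2b + c = -9
  16a + 4b + c = -31
  25a + 5b + c = -45
Solving the system yields a = -1, b = -5, c = 5.
So P(u) = -u² - 5u + 5.
Then P(1) = -1.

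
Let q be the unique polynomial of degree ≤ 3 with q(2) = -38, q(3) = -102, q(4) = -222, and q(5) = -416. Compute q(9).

Write q(t) = at^3 + bt^2 + ct + d. Substituting each data point gives a linear system:
  8a + 4b + 2c + d = -38
  27a + 9b + 3c + d = -102
  64a + 16b + 4c + d = -222
  125a + 25b + 5c + d = -416
Solving the system yields a = -3, b = -1, c = -2, d = -6.
So q(t) = -3t³ - t² - 2t - 6.
Then q(9) = -2292.

-2292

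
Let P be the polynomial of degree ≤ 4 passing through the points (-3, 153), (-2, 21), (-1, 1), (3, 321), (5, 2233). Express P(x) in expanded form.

Write P(x) = ax^4 + bx^3 + cx^2 + dx + e. Substituting each data point gives a linear system:
  81a - 27b + 9c - 3d + e = 153
  16a - 8b + 4c - 2d + e = 21
  a - b + c - d + e = 1
  81a + 27b + 9c + 3d + e = 321
  625a + 125b + 25c + 5d + e = 2233
Solving the system yields a = 3, b = 3, c = -1, d = 1, e = 3.
So P(x) = 3x^4 + 3x^3 - x^2 + x + 3.
Check: P(-2) = 21. ✓

P(x) = 3x^4 + 3x^3 - x^2 + x + 3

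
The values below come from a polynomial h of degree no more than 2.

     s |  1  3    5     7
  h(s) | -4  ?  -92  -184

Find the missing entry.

-32

The 3 known points determine the degree-2 polynomial uniquely.
Write h(s) = as^2 + bs + c. Substituting each data point gives a linear system:
  a + b + c = -4
  25a + 5b + c = -92
  49a + 7b + c = -184
Solving the system yields a = -4, b = 2, c = -2.
So h(s) = -4s² + 2s - 2.
Then h(3) = -32.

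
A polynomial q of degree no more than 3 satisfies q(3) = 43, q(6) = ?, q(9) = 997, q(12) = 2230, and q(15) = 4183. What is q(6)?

The 4 known points determine the degree-3 polynomial uniquely.
Write q(t) = at^3 + bt^2 + ct + d. Substituting each data point gives a linear system:
  27a + 9b + 3c + d = 43
  729a + 81b + 9c + d = 997
  1728a + 144b + 12c + d = 2230
  3375a + 225b + 15c + d = 4183
Solving the system yields a = 1, b = 4, c = -6, d = -2.
So q(t) = t^3 + 4t^2 - 6t - 2.
Then q(6) = 322.

322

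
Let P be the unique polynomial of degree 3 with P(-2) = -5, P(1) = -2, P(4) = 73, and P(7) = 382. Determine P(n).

P(n) = n^3 + n^2 - n - 3

Write P(n) = an^3 + bn^2 + cn + d. Substituting each data point gives a linear system:
  -8a + 4b - 2c + d = -5
  a + b + c + d = -2
  64a + 16b + 4c + d = 73
  343a + 49b + 7c + d = 382
Solving the system yields a = 1, b = 1, c = -1, d = -3.
So P(n) = n^3 + n^2 - n - 3.
Check: P(4) = 73. ✓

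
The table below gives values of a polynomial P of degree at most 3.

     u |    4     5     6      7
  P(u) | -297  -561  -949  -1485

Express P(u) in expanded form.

Write P(u) = au^3 + bu^2 + cu + d. Substituting each data point gives a linear system:
  64a + 16b + 4c + d = -297
  125a + 25b + 5c + d = -561
  216a + 36b + 6c + d = -949
  343a + 49b + 7c + d = -1485
Solving the system yields a = -4, b = -2, c = -2, d = -1.
So P(u) = -4u^3 - 2u^2 - 2u - 1.
Check: P(7) = -1485. ✓

P(u) = -4u^3 - 2u^2 - 2u - 1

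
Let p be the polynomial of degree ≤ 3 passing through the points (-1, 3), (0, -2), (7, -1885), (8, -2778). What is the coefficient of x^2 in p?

Write p(x) = ax^3 + bx^2 + cx + d. Substituting each data point gives a linear system:
  -a + b - c + d = 3
  d = -2
  343a + 49b + 7c + d = -1885
  512a + 64b + 8c + d = -2778
Solving the system yields a = -5, b = -3, c = -3, d = -2.
So p(x) = -5x^3 - 3x^2 - 3x - 2.
The coefficient of x^2 is -3.

-3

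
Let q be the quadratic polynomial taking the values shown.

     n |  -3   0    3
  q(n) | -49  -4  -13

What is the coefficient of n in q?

Write q(n) = an^2 + bn + c. Substituting each data point gives a linear system:
  9a - 3b + c = -49
  c = -4
  9a + 3b + c = -13
Solving the system yields a = -3, b = 6, c = -4.
So q(n) = -3n^2 + 6n - 4.
The coefficient of n is 6.

6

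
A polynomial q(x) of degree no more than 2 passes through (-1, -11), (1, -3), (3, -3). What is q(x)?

Write q(x) = ax^2 + bx + c. Substituting each data point gives a linear system:
  a - b + c = -11
  a + b + c = -3
  9a + 3b + c = -3
Solving the system yields a = -1, b = 4, c = -6.
So q(x) = -x² + 4x - 6.
Check: q(-1) = -11. ✓

q(x) = -x^2 + 4x - 6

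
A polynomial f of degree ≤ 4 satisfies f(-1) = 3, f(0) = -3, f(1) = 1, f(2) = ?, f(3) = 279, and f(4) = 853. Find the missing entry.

On equispaced nodes a degree-4 polynomial has vanishing fifth forward difference, so
  - f(-1) + 5·f(0) - 10·f(1) + 10·f(2) - 5·f(3) + f(4) = 0.
Substituting the known values and solving for f(2):
  10·f(2) = 570
  f(2) = 57.

57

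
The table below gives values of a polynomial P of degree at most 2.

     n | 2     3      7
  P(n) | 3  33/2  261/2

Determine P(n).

P(n) = 3n^2 - (3/2)n - 6

Using the Lagrange interpolation formula with nodes 2, 3, 7:
  L_0(n) = (n - 3)(n - 7) / 5
  L_1(n) = (n - 2)(n - 7) / -4
  L_2(n) = (n - 2)(n - 3) / 20
Then P(n) = 3·L_0(n) + 33/2·L_1(n) + 261/2·L_2(n).
Expanding and collecting terms gives P(n) = 3n^2 - (3/2)n - 6.
Check: P(3) = 33/2. ✓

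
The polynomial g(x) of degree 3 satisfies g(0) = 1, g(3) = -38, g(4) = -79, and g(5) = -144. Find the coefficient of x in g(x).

Write g(x) = ax^3 + bx^2 + cx + d. Substituting each data point gives a linear system:
  d = 1
  27a + 9b + 3c + d = -38
  64a + 16b + 4c + d = -79
  125a + 25b + 5c + d = -144
Solving the system yields a = -1, b = 0, c = -4, d = 1.
So g(x) = -x^3 - 4x + 1.
The coefficient of x is -4.

-4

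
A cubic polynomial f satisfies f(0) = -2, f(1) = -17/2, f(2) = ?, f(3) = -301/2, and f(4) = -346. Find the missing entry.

On equispaced nodes a degree-3 polynomial has vanishing fourth forward difference, so
  f(0) - 4·f(1) + 6·f(2) - 4·f(3) + f(4) = 0.
Substituting the known values and solving for f(2):
  6·f(2) = -288
  f(2) = -48.

-48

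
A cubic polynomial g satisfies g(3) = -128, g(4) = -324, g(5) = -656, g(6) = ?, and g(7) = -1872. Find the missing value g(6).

-1160

On equispaced nodes a degree-3 polynomial has vanishing fourth forward difference, so
  g(3) - 4·g(4) + 6·g(5) - 4·g(6) + g(7) = 0.
Substituting the known values and solving for g(6):
  -4·g(6) = 4640
  g(6) = -1160.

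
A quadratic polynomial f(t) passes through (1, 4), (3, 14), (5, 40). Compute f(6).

Using the Lagrange interpolation formula with nodes 1, 3, 5:
  L_0(t) = (t - 3)(t - 5) / 8
  L_1(t) = (t - 1)(t - 5) / -4
  L_2(t) = (t - 1)(t - 3) / 8
Then f(t) = 4·L_0(t) + 14·L_1(t) + 40·L_2(t).
Expanding and collecting terms gives f(t) = 2t^2 - 3t + 5.
Evaluating at t = 6: f(6) = 59.

59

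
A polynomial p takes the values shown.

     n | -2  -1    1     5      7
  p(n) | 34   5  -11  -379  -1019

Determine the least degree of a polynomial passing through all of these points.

3

Divided differences on the nodes -2, -1, 1, 5, 7:
  order 0: 34  5  -11  -379  -1019
  order 1: -29  -8  -92  -320
  order 2: 7  -14  -38
  order 3: -3  -3
  order 4: 0
The order-3 divided differences are all -3 (nonzero) and every higher order vanishes, so the data lies on a polynomial of degree exactly 3.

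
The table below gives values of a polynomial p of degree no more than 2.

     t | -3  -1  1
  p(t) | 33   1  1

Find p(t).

Using the Lagrange interpolation formula with nodes -3, -1, 1:
  L_0(t) = (t + 1)(t - 1) / 8
  L_1(t) = (t + 3)(t - 1) / -4
  L_2(t) = (t + 3)(t + 1) / 8
Then p(t) = 33·L_0(t) + 1·L_1(t) + 1·L_2(t).
Expanding and collecting terms gives p(t) = 4t² - 3.
Check: p(-3) = 33. ✓

p(t) = 4t^2 - 3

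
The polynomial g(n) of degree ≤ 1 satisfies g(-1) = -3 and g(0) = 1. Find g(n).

g(n) = 4n + 1

Using the Lagrange interpolation formula with nodes -1, 0:
  L_0(n) = n / -1
  L_1(n) = (n + 1) / 1
Then g(n) = -3·L_0(n) + 1·L_1(n).
Expanding and collecting terms gives g(n) = 4n + 1.
Check: g(-1) = -3. ✓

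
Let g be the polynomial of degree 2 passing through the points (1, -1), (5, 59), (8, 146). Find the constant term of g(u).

-6

Write g(u) = au^2 + bu + c. Substituting each data point gives a linear system:
  a + b + c = -1
  25a + 5b + c = 59
  64a + 8b + c = 146
Solving the system yields a = 2, b = 3, c = -6.
So g(u) = 2u² + 3u - 6.
The constant term is -6.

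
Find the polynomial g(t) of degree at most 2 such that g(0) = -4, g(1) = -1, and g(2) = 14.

Using the Lagrange interpolation formula with nodes 0, 1, 2:
  L_0(t) = (t - 1)(t - 2) / 2
  L_1(t) = t(t - 2) / -1
  L_2(t) = t(t - 1) / 2
Then g(t) = -4·L_0(t) - 1·L_1(t) + 14·L_2(t).
Expanding and collecting terms gives g(t) = 6t^2 - 3t - 4.
Check: g(0) = -4. ✓

g(t) = 6t^2 - 3t - 4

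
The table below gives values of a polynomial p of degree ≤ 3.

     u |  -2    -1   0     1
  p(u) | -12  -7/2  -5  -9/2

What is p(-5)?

-435/2

Forward differences of the values at u = -2, -1, 0, 1:
  p  : -12  -7/2  -5  -9/2
  Δ  : 17/2  -3/2  1/2
  Δ^2: -10  2
  Δ^3: 12
The third differences are constant, confirming degree 3.
Interpolating (Newton forward form) and evaluating at u = -5 gives p(-5) = -435/2.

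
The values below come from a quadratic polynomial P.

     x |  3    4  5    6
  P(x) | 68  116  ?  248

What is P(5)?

176

The 3 known points determine the degree-2 polynomial uniquely.
Write P(x) = ax^2 + bx + c. Substituting each data point gives a linear system:
  9a + 3b + c = 68
  16a + 4b + c = 116
  36a + 6b + c = 248
Solving the system yields a = 6, b = 6, c = -4.
So P(x) = 6x² + 6x - 4.
Then P(5) = 176.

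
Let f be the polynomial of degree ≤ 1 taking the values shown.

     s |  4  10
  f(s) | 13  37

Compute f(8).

Using the Lagrange interpolation formula with nodes 4, 10:
  L_0(s) = (s - 10) / -6
  L_1(s) = (s - 4) / 6
Then f(s) = 13·L_0(s) + 37·L_1(s).
Expanding and collecting terms gives f(s) = 4s - 3.
Evaluating at s = 8: f(8) = 29.

29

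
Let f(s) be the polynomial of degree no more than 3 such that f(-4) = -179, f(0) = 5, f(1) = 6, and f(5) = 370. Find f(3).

80

Using the Lagrange interpolation formula with nodes -4, 0, 1, 5:
  L_0(s) = s(s - 1)(s - 5) / -180
  L_1(s) = (s + 4)(s - 1)(s - 5) / 20
  L_2(s) = (s + 4)s(s - 5) / -20
  L_3(s) = (s + 4)s(s - 1) / 180
Then f(s) = -179·L_0(s) + 5·L_1(s) + 6·L_2(s) + 370·L_3(s).
Expanding and collecting terms gives f(s) = 3s^3 - 2s + 5.
Evaluating at s = 3: f(3) = 80.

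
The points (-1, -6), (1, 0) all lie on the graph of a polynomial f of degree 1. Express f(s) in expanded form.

f(s) = 3s - 3

Using the Lagrange interpolation formula with nodes -1, 1:
  L_0(s) = (s - 1) / -2
  L_1(s) = (s + 1) / 2
Then f(s) = -6·L_0(s) + 0·L_1(s).
Expanding and collecting terms gives f(s) = 3s - 3.
Check: f(1) = 0. ✓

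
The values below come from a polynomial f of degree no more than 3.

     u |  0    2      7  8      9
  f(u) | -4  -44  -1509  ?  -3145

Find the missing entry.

-2228

The 4 known points determine the degree-3 polynomial uniquely.
Write f(u) = au^3 + bu^2 + cu + d. Substituting each data point gives a linear system:
  d = -4
  8a + 4b + 2c + d = -44
  343a + 49b + 7c + d = -1509
  729a + 81b + 9c + d = -3145
Solving the system yields a = -4, b = -3, c = 2, d = -4.
So f(u) = -4u^3 - 3u^2 + 2u - 4.
Then f(8) = -2228.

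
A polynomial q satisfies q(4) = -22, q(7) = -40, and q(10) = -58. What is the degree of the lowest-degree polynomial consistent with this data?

1

Forward differences of the values at t = 4, 7, 10:
  q  : -22  -40  -58
  Δ  : -18  -18
  Δ^2: 0
The first differences are constant (-18) and nonzero, while all higher differences vanish, so the minimal degree is 1.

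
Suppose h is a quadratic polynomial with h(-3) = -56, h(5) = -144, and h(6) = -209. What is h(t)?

Using the Lagrange interpolation formula with nodes -3, 5, 6:
  L_0(t) = (t - 5)(t - 6) / 72
  L_1(t) = (t + 3)(t - 6) / -8
  L_2(t) = (t + 3)(t - 5) / 9
Then h(t) = -56·L_0(t) - 144·L_1(t) - 209·L_2(t).
Expanding and collecting terms gives h(t) = -6t^2 + t + 1.
Check: h(6) = -209. ✓

h(t) = -6t^2 + t + 1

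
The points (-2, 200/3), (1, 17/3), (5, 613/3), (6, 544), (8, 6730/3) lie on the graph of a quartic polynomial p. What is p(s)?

p(s) = s^4 - 4s^3 + 3s^2 - (1/3)s + 6

Using the Lagrange interpolation formula with nodes -2, 1, 5, 6, 8:
  L_0(s) = (s - 1)(s - 5)(s - 6)(s - 8) / 1680
  L_1(s) = (s + 2)(s - 5)(s - 6)(s - 8) / -420
  L_2(s) = (s + 2)(s - 1)(s - 6)(s - 8) / 84
  L_3(s) = (s + 2)(s - 1)(s - 5)(s - 8) / -80
  L_4(s) = (s + 2)(s - 1)(s - 5)(s - 6) / 420
Then p(s) = 200/3·L_0(s) + 17/3·L_1(s) + 613/3·L_2(s) + 544·L_3(s) + 6730/3·L_4(s).
Expanding and collecting terms gives p(s) = s^4 - 4s^3 + 3s^2 - (1/3)s + 6.
Check: p(8) = 6730/3. ✓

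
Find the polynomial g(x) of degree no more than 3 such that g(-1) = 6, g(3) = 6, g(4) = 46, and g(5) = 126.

Write g(x) = ax^3 + bx^2 + cx + d. Substituting each data point gives a linear system:
  -a + b - c + d = 6
  27a + 9b + 3c + d = 6
  64a + 16b + 4c + d = 46
  125a + 25b + 5c + d = 126
Solving the system yields a = 2, b = -4, c = -6, d = 6.
So g(x) = 2x^3 - 4x^2 - 6x + 6.
Check: g(5) = 126. ✓

g(x) = 2x^3 - 4x^2 - 6x + 6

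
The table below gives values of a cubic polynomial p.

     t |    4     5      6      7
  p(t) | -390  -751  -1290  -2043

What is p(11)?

Forward differences of the values at t = 4, 5, 6, 7:
  p  : -390  -751  -1290  -2043
  Δ  : -361  -539  -753
  Δ^2: -178  -214
  Δ^3: -36
The third differences are constant, confirming degree 3.
Interpolating (Newton forward form) and evaluating at t = 11 gives p(11) = -7915.

-7915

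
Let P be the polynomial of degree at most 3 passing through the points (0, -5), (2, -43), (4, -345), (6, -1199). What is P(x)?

Write P(x) = ax^3 + bx^2 + cx + d. Substituting each data point gives a linear system:
  d = -5
  8a + 4b + 2c + d = -43
  64a + 16b + 4c + d = -345
  216a + 36b + 6c + d = -1199
Solving the system yields a = -6, b = 3, c = -1, d = -5.
So P(x) = -6x^3 + 3x^2 - x - 5.
Check: P(2) = -43. ✓

P(x) = -6x^3 + 3x^2 - x - 5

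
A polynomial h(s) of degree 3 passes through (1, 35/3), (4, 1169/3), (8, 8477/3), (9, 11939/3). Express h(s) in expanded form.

h(s) = 5s^3 + 4s^2 + s + 5/3

Using the Lagrange interpolation formula with nodes 1, 4, 8, 9:
  L_0(s) = (s - 4)(s - 8)(s - 9) / -168
  L_1(s) = (s - 1)(s - 8)(s - 9) / 60
  L_2(s) = (s - 1)(s - 4)(s - 9) / -28
  L_3(s) = (s - 1)(s - 4)(s - 8) / 40
Then h(s) = 35/3·L_0(s) + 1169/3·L_1(s) + 8477/3·L_2(s) + 11939/3·L_3(s).
Expanding and collecting terms gives h(s) = 5s^3 + 4s^2 + s + 5/3.
Check: h(1) = 35/3. ✓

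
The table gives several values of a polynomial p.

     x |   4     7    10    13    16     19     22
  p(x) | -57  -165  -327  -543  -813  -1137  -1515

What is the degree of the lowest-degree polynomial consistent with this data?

2

Forward differences of the values at x = 4, 7, 10, 13, 16, 19, 22:
  p  : -57  -165  -327  -543  -813  -1137  -1515
  Δ  : -108  -162  -216  -270  -324  -378
  Δ^2: -54  -54  -54  -54  -54
  Δ^3: 0  0  0  0
  Δ^4: 0  0  0
  Δ^5: 0  0
  Δ^6: 0
The second differences are constant (-54) and nonzero, while all higher differences vanish, so the minimal degree is 2.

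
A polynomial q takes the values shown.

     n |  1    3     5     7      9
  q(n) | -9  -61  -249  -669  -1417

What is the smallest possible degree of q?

3

Forward differences of the values at n = 1, 3, 5, 7, 9:
  q  : -9  -61  -249  -669  -1417
  Δ  : -52  -188  -420  -748
  Δ^2: -136  -232  -328
  Δ^3: -96  -96
  Δ^4: 0
The third differences are constant (-96) and nonzero, while all higher differences vanish, so the minimal degree is 3.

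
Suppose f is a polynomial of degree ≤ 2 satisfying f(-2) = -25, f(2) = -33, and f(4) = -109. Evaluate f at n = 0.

-5

Write f(n) = an^2 + bn + c. Substituting each data point gives a linear system:
  4a - 2b + c = -25
  4a + 2b + c = -33
  16a + 4b + c = -109
Solving the system yields a = -6, b = -2, c = -5.
So f(n) = -6n^2 - 2n - 5.
Then f(0) = -5.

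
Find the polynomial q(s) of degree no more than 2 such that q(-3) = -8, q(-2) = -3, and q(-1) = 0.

q(s) = -s^2 + 1

Write q(s) = as^2 + bs + c. Substituting each data point gives a linear system:
  9a - 3b + c = -8
  4a - 2b + c = -3
  a - b + c = 0
Solving the system yields a = -1, b = 0, c = 1.
So q(s) = -s² + 1.
Check: q(-2) = -3. ✓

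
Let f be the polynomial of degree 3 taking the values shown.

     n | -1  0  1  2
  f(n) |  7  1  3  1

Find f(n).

Using the Lagrange interpolation formula with nodes -1, 0, 1, 2:
  L_0(n) = n(n - 1)(n - 2) / -6
  L_1(n) = (n + 1)(n - 1)(n - 2) / 2
  L_2(n) = (n + 1)n(n - 2) / -2
  L_3(n) = (n + 1)n(n - 1) / 6
Then f(n) = 7·L_0(n) + 1·L_1(n) + 3·L_2(n) + 1·L_3(n).
Expanding and collecting terms gives f(n) = -2n^3 + 4n^2 + 1.
Check: f(0) = 1. ✓

f(n) = -2n^3 + 4n^2 + 1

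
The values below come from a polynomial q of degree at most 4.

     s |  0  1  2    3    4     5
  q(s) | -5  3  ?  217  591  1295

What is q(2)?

The 5 known points determine the degree-4 polynomial uniquely.
Write q(s) = as^4 + bs^3 + cs^2 + ds + e. Substituting each data point gives a linear system:
  e = -5
  a + b + c + d + e = 3
  81a + 27b + 9c + 3d + e = 217
  256a + 64b + 16c + 4d + e = 591
  625a + 125b + 25c + 5d + e = 1295
Solving the system yields a = 1, b = 6, c = -4, d = 5, e = -5.
So q(s) = s⁴ + 6s³ - 4s² + 5s - 5.
Then q(2) = 53.

53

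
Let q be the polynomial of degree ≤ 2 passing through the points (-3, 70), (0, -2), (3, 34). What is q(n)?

Write q(n) = an^2 + bn + c. Substituting each data point gives a linear system:
  9a - 3b + c = 70
  c = -2
  9a + 3b + c = 34
Solving the system yields a = 6, b = -6, c = -2.
So q(n) = 6n^2 - 6n - 2.
Check: q(-3) = 70. ✓

q(n) = 6n^2 - 6n - 2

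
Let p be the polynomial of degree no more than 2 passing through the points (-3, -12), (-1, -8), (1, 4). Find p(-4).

-11

Using the Lagrange interpolation formula with nodes -3, -1, 1:
  L_0(x) = (x + 1)(x - 1) / 8
  L_1(x) = (x + 3)(x - 1) / -4
  L_2(x) = (x + 3)(x + 1) / 8
Then p(x) = -12·L_0(x) - 8·L_1(x) + 4·L_2(x).
Expanding and collecting terms gives p(x) = x² + 6x - 3.
Evaluating at x = -4: p(-4) = -11.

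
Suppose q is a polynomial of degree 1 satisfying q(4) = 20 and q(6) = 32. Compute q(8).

44

Write q(n) = an + b. Substituting each data point gives a linear system:
  4a + b = 20
  6a + b = 32
Solving the system yields a = 6, b = -4.
So q(n) = 6n - 4.
Then q(8) = 44.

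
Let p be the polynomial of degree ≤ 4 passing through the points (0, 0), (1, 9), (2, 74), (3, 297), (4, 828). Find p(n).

p(n) = 2n^4 + 5n^3 - n^2 + 3n

Write p(n) = an^4 + bn^3 + cn^2 + dn + e. Substituting each data point gives a linear system:
  e = 0
  a + b + c + d + e = 9
  16a + 8b + 4c + 2d + e = 74
  81a + 27b + 9c + 3d + e = 297
  256a + 64b + 16c + 4d + e = 828
Solving the system yields a = 2, b = 5, c = -1, d = 3, e = 0.
So p(n) = 2n⁴ + 5n³ - n² + 3n.
Check: p(2) = 74. ✓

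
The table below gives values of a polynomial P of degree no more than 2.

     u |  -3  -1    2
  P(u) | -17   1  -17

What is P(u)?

Write P(u) = au^2 + bu + c. Substituting each data point gives a linear system:
  9a - 3b + c = -17
  a - b + c = 1
  4a + 2b + c = -17
Solving the system yields a = -3, b = -3, c = 1.
So P(u) = -3u² - 3u + 1.
Check: P(-1) = 1. ✓

P(u) = -3u^2 - 3u + 1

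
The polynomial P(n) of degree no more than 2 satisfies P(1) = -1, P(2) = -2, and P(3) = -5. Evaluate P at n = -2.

Write P(n) = an^2 + bn + c. Substituting each data point gives a linear system:
  a + b + c = -1
  4a + 2b + c = -2
  9a + 3b + c = -5
Solving the system yields a = -1, b = 2, c = -2.
So P(n) = -n^2 + 2n - 2.
Then P(-2) = -10.

-10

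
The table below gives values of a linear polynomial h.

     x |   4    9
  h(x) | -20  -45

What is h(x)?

Write h(x) = ax + b. Substituting each data point gives a linear system:
  4a + b = -20
  9a + b = -45
Solving the system yields a = -5, b = 0.
So h(x) = -5x.
Check: h(4) = -20. ✓

h(x) = -5x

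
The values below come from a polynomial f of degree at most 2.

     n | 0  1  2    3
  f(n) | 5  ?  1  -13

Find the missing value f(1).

On equispaced nodes a degree-2 polynomial has vanishing third forward difference, so
  - f(0) + 3·f(1) - 3·f(2) + f(3) = 0.
Substituting the known values and solving for f(1):
  3·f(1) = 21
  f(1) = 7.

7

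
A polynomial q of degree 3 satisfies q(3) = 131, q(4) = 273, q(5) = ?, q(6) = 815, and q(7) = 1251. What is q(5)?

495

On equispaced nodes a degree-3 polynomial has vanishing fourth forward difference, so
  q(3) - 4·q(4) + 6·q(5) - 4·q(6) + q(7) = 0.
Substituting the known values and solving for q(5):
  6·q(5) = 2970
  q(5) = 495.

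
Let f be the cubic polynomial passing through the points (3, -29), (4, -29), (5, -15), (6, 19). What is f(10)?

475

Write f(n) = an^3 + bn^2 + cn + d. Substituting each data point gives a linear system:
  27a + 9b + 3c + d = -29
  64a + 16b + 4c + d = -29
  125a + 25b + 5c + d = -15
  216a + 36b + 6c + d = 19
Solving the system yields a = 1, b = -5, c = -2, d = -5.
So f(n) = n³ - 5n² - 2n - 5.
Then f(10) = 475.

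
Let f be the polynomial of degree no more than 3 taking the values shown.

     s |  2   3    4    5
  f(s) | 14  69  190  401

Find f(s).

Write f(s) = as^3 + bs^2 + cs + d. Substituting each data point gives a linear system:
  8a + 4b + 2c + d = 14
  27a + 9b + 3c + d = 69
  64a + 16b + 4c + d = 190
  125a + 25b + 5c + d = 401
Solving the system yields a = 4, b = -3, c = -6, d = 6.
So f(s) = 4s³ - 3s² - 6s + 6.
Check: f(3) = 69. ✓

f(s) = 4s^3 - 3s^2 - 6s + 6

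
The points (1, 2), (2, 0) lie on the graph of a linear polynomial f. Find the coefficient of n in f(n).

-2

Write f(n) = an + b. Substituting each data point gives a linear system:
  a + b = 2
  2a + b = 0
Solving the system yields a = -2, b = 4.
So f(n) = -2n + 4.
The leading coefficient is -2.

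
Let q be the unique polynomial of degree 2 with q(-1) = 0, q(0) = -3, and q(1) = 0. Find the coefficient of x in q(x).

0

Write q(x) = ax^2 + bx + c. Substituting each data point gives a linear system:
  a - b + c = 0
  c = -3
  a + b + c = 0
Solving the system yields a = 3, b = 0, c = -3.
So q(x) = 3x^2 - 3.
The coefficient of x is 0.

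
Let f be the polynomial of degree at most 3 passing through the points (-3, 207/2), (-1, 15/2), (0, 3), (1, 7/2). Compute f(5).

-609/2

Write f(x) = ax^3 + bx^2 + cx + d. Substituting each data point gives a linear system:
  -27a + 9b - 3c + d = 207/2
  -a + b - c + d = 15/2
  d = 3
  a + b + c + d = 7/2
Solving the system yields a = -3, b = 5/2, c = 1, d = 3.
So f(x) = -3x^3 + (5/2)x^2 + x + 3.
Then f(5) = -609/2.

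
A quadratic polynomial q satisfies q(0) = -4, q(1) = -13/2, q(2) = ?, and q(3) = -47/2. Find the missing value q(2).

-13

On equispaced nodes a degree-2 polynomial has vanishing third forward difference, so
  - q(0) + 3·q(1) - 3·q(2) + q(3) = 0.
Substituting the known values and solving for q(2):
  -3·q(2) = 39
  q(2) = -13.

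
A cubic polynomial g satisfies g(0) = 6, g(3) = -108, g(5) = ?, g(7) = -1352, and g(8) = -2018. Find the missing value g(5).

The 4 known points determine the degree-3 polynomial uniquely.
Write g(u) = au^3 + bu^2 + cu + d. Substituting each data point gives a linear system:
  d = 6
  27a + 9b + 3c + d = -108
  343a + 49b + 7c + d = -1352
  512a + 64b + 8c + d = -2018
Solving the system yields a = -4, b = 1, c = -5, d = 6.
So g(u) = -4u³ + u² - 5u + 6.
Then g(5) = -494.

-494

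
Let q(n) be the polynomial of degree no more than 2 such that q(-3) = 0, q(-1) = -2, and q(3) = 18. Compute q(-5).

Write q(n) = an^2 + bn + c. Substituting each data point gives a linear system:
  9a - 3b + c = 0
  a - b + c = -2
  9a + 3b + c = 18
Solving the system yields a = 1, b = 3, c = 0.
So q(n) = n^2 + 3n.
Then q(-5) = 10.

10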